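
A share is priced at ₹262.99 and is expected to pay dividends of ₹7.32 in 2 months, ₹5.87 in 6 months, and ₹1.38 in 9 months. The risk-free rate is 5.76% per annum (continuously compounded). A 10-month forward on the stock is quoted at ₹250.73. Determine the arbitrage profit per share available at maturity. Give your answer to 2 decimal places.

₹10.21 per share

PV(dividends) I = 7.32·e^(−0.0576·2/12) + 5.87·e^(−0.0576·6/12) + 1.38·e^(−0.0576·9/12) = 14.2751
Fair forward F* = (S − I)·e^(rT) = (262.99 − 14.2751)·e^0.048000 = 248.7149 × 1.049171 = 260.9445
Market ₹250.73 < fair 260.9445: forward underpriced → reverse cash-and-carry (short the stock, invest proceeds at r, pay the dividends, go long the forward).
Profit at T = |F_mkt − F*| = |250.73 − 260.9445| = ₹10.21 per share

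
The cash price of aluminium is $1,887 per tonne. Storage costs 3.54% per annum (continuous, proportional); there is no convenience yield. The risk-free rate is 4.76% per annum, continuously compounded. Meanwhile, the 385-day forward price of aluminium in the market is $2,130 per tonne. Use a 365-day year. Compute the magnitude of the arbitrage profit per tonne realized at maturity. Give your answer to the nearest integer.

Fair forward: F* = S·e^(carry·T), with carry = (r + u) = 0.0476 + 0.0354 = 0.0830
F* = 1887 · e^(0.0830 × 385/365) = 1887 · e^0.087548 = 1887 × 1.091495 = $2059.6511
Market $2130 > fair $2059.6511: forward overpriced → cash-and-carry (buy spot, short the forward).
At maturity, profit = |F_mkt − F*| = |2130 − 2059.6511| = $70 per tonne

$70 per tonne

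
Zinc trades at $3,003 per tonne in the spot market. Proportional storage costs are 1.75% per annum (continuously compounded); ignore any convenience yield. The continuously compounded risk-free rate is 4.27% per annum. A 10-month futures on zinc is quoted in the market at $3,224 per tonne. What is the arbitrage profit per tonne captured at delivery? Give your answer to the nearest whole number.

Fair futures: F* = S·e^(carry·T), with carry = (r + u) = 0.0427 + 0.0175 = 0.0602
F* = 3003 · e^(0.0602 × 10/12) = 3003 · e^0.050167 = 3003 × 1.051447 = $3157.4953
Market $3224 > fair $3157.4953: forward overpriced → cash-and-carry (buy spot, short the forward).
At maturity, profit = |F_mkt − F*| = |3224 − 3157.4953| = $67 per tonne

$67 per tonne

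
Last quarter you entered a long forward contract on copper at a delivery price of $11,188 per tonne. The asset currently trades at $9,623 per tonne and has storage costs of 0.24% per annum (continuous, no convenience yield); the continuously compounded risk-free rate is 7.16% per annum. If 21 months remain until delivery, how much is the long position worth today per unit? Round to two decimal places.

-$206.91 per tonne

Current fair forward for the remaining 21 months: F = S·e^((r + u)·T), (r + u) = 0.0716 + 0.0024 = 0.0740
F = 9623 · e^(0.0740 × 21/12) = 9623 × 1.13825911 = 10953.4674
Value of long forward = (F − K)·e^(−rT) = (10953.4674 − 11188) · e^(−0.0716·21/12)
= -234.5326 × 0.88223219 = -206.91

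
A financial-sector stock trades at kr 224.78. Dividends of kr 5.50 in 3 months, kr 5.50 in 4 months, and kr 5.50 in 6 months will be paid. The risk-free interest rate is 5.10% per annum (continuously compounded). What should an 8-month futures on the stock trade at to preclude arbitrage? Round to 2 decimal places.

kr 215.79

PV(dividends) I = 5.50·e^(−0.0510·3/12) + 5.50·e^(−0.0510·4/12) + 5.50·e^(−0.0510·6/12)
I = 5.4303 + 5.4073 + 5.3615 = 16.1991
F = (S − I)·e^(rT) = (224.78 − 16.1991) · e^(0.0510·8/12)
= 208.5809 · e^0.034000 = 208.5809 × 1.034585 = kr 215.79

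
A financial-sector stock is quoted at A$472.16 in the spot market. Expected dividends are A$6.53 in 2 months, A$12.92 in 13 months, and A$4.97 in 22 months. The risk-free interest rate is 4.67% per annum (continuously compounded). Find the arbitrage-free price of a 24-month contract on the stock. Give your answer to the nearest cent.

A$492.78

PV(dividends) I = 6.53·e^(−0.0467·2/12) + 12.92·e^(−0.0467·13/12) + 4.97·e^(−0.0467·22/12)
I = 6.4794 + 12.2826 + 4.5622 = 23.3242
F = (S − I)·e^(rT) = (472.16 − 23.3242) · e^(0.0467·24/12)
= 448.8358 · e^0.093400 = 448.8358 × 1.097901 = A$492.78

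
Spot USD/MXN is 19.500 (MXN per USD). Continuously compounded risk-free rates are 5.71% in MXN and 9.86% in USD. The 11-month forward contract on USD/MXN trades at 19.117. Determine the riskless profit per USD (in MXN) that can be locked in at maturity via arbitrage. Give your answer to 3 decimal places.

0.345 per USD (in MXN)

Fair forward: F* = S·e^(carry·T), with carry = (r_MXN − r_USD) = 0.0571 − 0.0986 = -0.0415
F* = 19.500 · e^(-0.0415 × 11/12) = 19.500 · e^-0.038042 = 19.500 × 0.962673 = 18.7721
Market 19.117 > fair 18.7721: forward overpriced → cash-and-carry (buy spot, short the forward).
At maturity, profit = |F_mkt − F*| = |19.117 − 18.7721| = 0.345 per USD (in MXN)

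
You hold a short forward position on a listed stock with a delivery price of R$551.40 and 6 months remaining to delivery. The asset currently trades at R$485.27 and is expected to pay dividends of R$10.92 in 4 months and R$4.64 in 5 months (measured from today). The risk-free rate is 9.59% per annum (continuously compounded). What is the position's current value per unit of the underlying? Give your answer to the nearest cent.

R$55.35

PV(remaining dividends) I = 10.92·e^(−0.0959·4/12) + 4.64·e^(−0.0959·5/12) = 15.0347
Current forward F = (S − I)·e^(rT) = (485.27 − 15.0347)·e^(0.0959·6/12) = 470.2353 × 1.049118 = 493.3323
Value (long) = (F − K)·e^(−rT) = (493.3323 − 551.40) × 0.953181 = -55.3490
Short position value = −(long value) = R$55.35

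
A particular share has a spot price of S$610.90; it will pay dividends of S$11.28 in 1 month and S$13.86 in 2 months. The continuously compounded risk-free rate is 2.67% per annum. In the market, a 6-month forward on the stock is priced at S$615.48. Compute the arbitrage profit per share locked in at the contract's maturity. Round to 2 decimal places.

PV(dividends) I = 11.28·e^(−0.0267·1/12) + 13.86·e^(−0.0267·2/12) = 25.0534
Fair forward F* = (S − I)·e^(rT) = (610.90 − 25.0534)·e^0.013350 = 585.8466 × 1.013440 = 593.7204
Market S$615.48 > fair 593.7204: forward overpriced → cash-and-carry (borrow at r, buy the stock and collect the dividends, short the forward).
Profit at T = |F_mkt − F*| = |615.48 − 593.7204| = S$21.76 per share

S$21.76 per share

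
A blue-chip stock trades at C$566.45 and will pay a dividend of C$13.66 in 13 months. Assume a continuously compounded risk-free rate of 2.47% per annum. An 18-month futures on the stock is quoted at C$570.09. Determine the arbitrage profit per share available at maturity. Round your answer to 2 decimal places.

PV(dividends) I = 13.66·e^(−0.0247·13/12) = 13.2993
Fair futures F* = (S − I)·e^(rT) = (566.45 − 13.2993)·e^0.037050 = 553.1507 × 1.037745 = 574.0294
Market C$570.09 < fair 574.0294: forward underpriced → reverse cash-and-carry (short the stock, invest proceeds at r, pay the dividends, go long the forward).
Profit at T = |F_mkt − F*| = |570.09 − 574.0294| = C$3.94 per share

C$3.94 per share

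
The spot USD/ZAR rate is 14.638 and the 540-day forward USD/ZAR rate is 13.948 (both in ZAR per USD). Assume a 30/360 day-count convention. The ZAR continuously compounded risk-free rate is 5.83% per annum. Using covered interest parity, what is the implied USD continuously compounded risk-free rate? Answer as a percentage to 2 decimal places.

F = S·e^((r_ZAR − r_USD)T) ⇒ r_USD = r_ZAR − ln(F/S)/T
ln(13.948/14.638) = -0.048285; /(540/360) = -0.032190
r_USD = 0.0583 + 0.032190 = 0.090490
r_USD = 9.05%

9.05%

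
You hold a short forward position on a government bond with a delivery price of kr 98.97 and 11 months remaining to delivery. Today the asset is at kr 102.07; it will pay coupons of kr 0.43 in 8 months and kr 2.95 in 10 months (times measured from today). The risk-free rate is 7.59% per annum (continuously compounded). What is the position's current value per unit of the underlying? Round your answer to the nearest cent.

-kr 6.57

PV(remaining coupons) I = 0.43·e^(−0.0759·8/12) + 2.95·e^(−0.0759·10/12) = 3.1780
Current forward F = (S − I)·e^(rT) = (102.07 − 3.1780)·e^(0.0759·11/12) = 98.8920 × 1.072052 = 106.0174
Value (long) = (F − K)·e^(−rT) = (106.0174 − 98.97) × 0.932790 = 6.5737
Short position value = −(long value) = -kr 6.57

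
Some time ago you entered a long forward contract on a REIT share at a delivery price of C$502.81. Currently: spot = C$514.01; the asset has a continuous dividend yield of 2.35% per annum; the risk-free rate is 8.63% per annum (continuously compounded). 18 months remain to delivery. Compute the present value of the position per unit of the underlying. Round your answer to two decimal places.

C$54.45

Current fair forward for the remaining 18 months: F = S·e^((r − q)·T), (r − q) = 0.0863 − 0.0235 = 0.0628
F = 514.01 · e^(0.0628 × 18/12) = 514.01 × 1.098779 = 564.7834
Value of long forward = (F − K)·e^(−rT) = (564.7834 − 502.81) · e^(−0.0863·18/12)
= 61.9734 × 0.878579 = 54.45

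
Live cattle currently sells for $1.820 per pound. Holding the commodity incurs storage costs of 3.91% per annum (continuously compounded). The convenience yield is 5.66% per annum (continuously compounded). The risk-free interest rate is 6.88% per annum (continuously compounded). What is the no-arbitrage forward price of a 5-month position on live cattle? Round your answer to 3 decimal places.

$1.859 per pound

Net carry = r + u − y = 0.0688 + 0.0391 − 0.0566 = 0.0513
F = S·e^((r+u−y)T) = 1.820 · e^(0.0513 × 5/12) = 1.820 · e^0.021375
= 1.820 × 1.021605 = $1.859 per pound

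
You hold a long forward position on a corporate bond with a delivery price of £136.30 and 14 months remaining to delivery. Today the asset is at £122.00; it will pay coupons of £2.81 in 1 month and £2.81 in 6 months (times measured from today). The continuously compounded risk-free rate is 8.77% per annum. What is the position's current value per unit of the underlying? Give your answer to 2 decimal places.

-£6.52

PV(remaining coupons) I = 2.81·e^(−0.0877·1/12) + 2.81·e^(−0.0877·6/12) = 5.4790
Current forward F = (S − I)·e^(rT) = (122.00 − 5.4790)·e^(0.0877·14/12) = 116.5210 × 1.107734 = 129.0743
Value (long) = (F − K)·e^(−rT) = (129.0743 − 136.30) × 0.902744 = -6.5230
Value = -£6.52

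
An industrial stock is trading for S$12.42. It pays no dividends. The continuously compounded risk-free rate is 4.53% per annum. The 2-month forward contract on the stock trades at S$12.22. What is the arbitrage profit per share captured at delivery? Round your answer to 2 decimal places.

Fair forward: F* = S·e^(carry·T), with carry = r = 0.0453
F* = 12.42 · e^(0.0453 × 2/12) = 12.42 · e^0.007550 = 12.42 × 1.007579 = S$12.5141
Market S$12.22 < fair S$12.5141: forward underpriced → reverse cash-and-carry (short spot, go long the forward).
At maturity, profit = |F_mkt − F*| = |12.22 − 12.5141| = S$0.29 per share

S$0.29 per share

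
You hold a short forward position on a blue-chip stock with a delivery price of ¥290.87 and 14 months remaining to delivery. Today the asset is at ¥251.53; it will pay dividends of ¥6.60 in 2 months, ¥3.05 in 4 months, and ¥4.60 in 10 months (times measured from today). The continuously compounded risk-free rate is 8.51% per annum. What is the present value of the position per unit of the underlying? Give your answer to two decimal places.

PV(remaining dividends) I = 6.60·e^(−0.0851·2/12) + 3.05·e^(−0.0851·4/12) + 4.60·e^(−0.0851·10/12) = 13.7568
Current forward F = (S − I)·e^(rT) = (251.53 − 13.7568)·e^(0.0851·14/12) = 237.7732 × 1.104379 = 262.5917
Value (long) = (F − K)·e^(−rT) = (262.5917 − 290.87) × 0.905486 = -25.6056
Short position value = −(long value) = ¥25.61

¥25.61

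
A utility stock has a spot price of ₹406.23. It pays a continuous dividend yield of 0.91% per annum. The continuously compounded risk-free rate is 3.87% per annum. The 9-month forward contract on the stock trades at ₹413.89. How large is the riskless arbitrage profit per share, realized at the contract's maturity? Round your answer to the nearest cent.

Fair forward: F* = S·e^(carry·T), with carry = (r − q) = 0.0387 − 0.0091 = 0.0296
F* = 406.23 · e^(0.0296 × 9/12) = 406.23 · e^0.022200 = 406.23 × 1.022448 = ₹415.3491
Market ₹413.89 < fair ₹415.3491: forward underpriced → reverse cash-and-carry (short spot, go long the forward).
At maturity, profit = |F_mkt − F*| = |413.89 − 415.3491| = ₹1.46 per share

₹1.46 per share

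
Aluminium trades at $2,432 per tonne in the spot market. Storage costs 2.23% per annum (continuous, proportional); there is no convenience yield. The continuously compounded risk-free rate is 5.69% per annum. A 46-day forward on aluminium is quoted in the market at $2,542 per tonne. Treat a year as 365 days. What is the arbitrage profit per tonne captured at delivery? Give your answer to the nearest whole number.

$86 per tonne

Fair forward: F* = S·e^(carry·T), with carry = (r + u) = 0.0569 + 0.0223 = 0.0792
F* = 2432 · e^(0.0792 × 46/365) = 2432 · e^0.009981 = 2432 × 1.010031 = $2456.3954
Market $2542 > fair $2456.3954: forward overpriced → cash-and-carry (buy spot, short the forward).
At maturity, profit = |F_mkt − F*| = |2542 − 2456.3954| = $86 per tonne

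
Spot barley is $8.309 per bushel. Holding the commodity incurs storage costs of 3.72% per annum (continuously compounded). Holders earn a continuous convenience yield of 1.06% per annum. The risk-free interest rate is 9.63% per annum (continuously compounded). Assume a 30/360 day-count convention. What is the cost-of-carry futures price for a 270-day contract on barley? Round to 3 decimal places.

$9.111 per bushel

Net carry = r + u − y = 0.0963 + 0.0372 − 0.0106 = 0.1229
F = S·e^((r+u−y)T) = 8.309 · e^(0.1229 × 270/360) = 8.309 · e^0.092175
= 8.309 × 1.096557 = $9.111 per bushel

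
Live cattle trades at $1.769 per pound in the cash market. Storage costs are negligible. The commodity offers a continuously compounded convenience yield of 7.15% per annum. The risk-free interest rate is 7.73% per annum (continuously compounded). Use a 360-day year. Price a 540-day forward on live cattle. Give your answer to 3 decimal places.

$1.784 per pound

Net carry = r + u − y = 0.0773 + 0.0000 − 0.0715 = 0.0058
F = S·e^((r+u−y)T) = 1.769 · e^(0.0058 × 540/360) = 1.769 · e^0.008700
= 1.769 × 1.008738 = $1.784 per pound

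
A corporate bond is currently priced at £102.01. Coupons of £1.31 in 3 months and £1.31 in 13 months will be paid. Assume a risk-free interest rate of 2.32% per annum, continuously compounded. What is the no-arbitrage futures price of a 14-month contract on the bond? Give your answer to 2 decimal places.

PV(coupons) I = 1.31·e^(−0.0232·3/12) + 1.31·e^(−0.0232·13/12)
I = 1.3024 + 1.2775 = 2.5799
F = (S − I)·e^(rT) = (102.01 − 2.5799) · e^(0.0232·14/12)
= 99.4301 · e^0.027067 = 99.4301 × 1.027437 = £102.16

£102.16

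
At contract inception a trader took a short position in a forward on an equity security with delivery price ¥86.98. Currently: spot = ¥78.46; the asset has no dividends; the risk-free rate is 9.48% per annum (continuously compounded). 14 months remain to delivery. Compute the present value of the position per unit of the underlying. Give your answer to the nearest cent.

-¥0.59

Current fair forward for the remaining 14 months: F = S·e^(r·T), r = 0.0948
F = 78.46 · e^(0.0948 × 14/12) = 78.46 × 1.116948 = 87.6357
Value of long forward = (F − K)·e^(−rT) = (87.6357 − 86.98) · e^(−0.0948·14/12)
= 0.6557 × 0.895297 = 0.59
Short position value = −(long value) = -¥0.59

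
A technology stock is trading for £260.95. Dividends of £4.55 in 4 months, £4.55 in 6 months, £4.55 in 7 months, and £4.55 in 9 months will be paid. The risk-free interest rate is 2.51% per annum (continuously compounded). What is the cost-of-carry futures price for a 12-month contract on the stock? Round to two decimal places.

£249.17

PV(dividends) I = 4.55·e^(−0.0251·4/12) + 4.55·e^(−0.0251·6/12) + 4.55·e^(−0.0251·7/12) + 4.55·e^(−0.0251·9/12)
I = 4.5121 + 4.4933 + 4.4839 + 4.4651 = 17.9544
F = (S − I)·e^(rT) = (260.95 − 17.9544) · e^(0.0251·12/12)
= 242.9956 · e^0.025100 = 242.9956 × 1.025418 = £249.17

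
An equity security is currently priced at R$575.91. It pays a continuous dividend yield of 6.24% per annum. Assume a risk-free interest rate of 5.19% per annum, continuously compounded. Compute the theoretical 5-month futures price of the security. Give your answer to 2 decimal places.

R$573.40

F = S·e^((r − q)T) = 575.91 · e^((0.0519 − 0.0624) × 5/12)
= 575.91 · e^-0.004375 = 575.91 × 0.995635
F = R$573.40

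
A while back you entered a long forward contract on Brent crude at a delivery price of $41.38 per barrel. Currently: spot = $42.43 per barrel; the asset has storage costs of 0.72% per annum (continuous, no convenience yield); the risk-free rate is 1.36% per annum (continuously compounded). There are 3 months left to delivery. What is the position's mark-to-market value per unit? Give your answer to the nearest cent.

Current fair forward for the remaining 3 months: F = S·e^((r + u)·T), (r + u) = 0.0136 + 0.0072 = 0.0208
F = 42.43 · e^(0.0208 × 3/12) = 42.43 × 1.005214 = 42.6512
Value of long forward = (F − K)·e^(−rT) = (42.6512 − 41.38) · e^(−0.0136·3/12)
= 1.2712 × 0.996606 = 1.27

$1.27 per barrel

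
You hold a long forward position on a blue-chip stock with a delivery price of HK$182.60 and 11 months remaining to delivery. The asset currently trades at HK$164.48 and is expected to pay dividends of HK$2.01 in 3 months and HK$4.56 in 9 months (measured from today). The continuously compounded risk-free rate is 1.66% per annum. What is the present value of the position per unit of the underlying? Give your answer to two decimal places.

-HK$21.87

PV(remaining dividends) I = 2.01·e^(−0.0166·3/12) + 4.56·e^(−0.0166·9/12) = 6.5053
Current forward F = (S − I)·e^(rT) = (164.48 − 6.5053)·e^(0.0166·11/12) = 157.9747 × 1.015333 = 160.3969
Value (long) = (F − K)·e^(−rT) = (160.3969 − 182.60) × 0.984899 = -21.8678
Value = -HK$21.87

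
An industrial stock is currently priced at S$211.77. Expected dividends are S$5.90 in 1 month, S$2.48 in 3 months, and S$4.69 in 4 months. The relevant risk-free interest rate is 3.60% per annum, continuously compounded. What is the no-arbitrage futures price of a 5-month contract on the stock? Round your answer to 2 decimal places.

PV(dividends) I = 5.90·e^(−0.0360·1/12) + 2.48·e^(−0.0360·3/12) + 4.69·e^(−0.0360·4/12)
I = 5.8823 + 2.4578 + 4.6341 = 12.9742
F = (S − I)·e^(rT) = (211.77 − 12.9742) · e^(0.0360·5/12)
= 198.7958 · e^0.015000 = 198.7958 × 1.015113 = S$201.80

S$201.80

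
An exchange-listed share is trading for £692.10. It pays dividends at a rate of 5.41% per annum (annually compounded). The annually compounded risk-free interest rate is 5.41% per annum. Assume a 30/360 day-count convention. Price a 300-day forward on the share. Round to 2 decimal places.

£692.10

F = S · (1+r)^T / (1+q)^T
= 692.10 × 1.044884 / 1.044884 = 692.10 × 1.000000
F = £692.10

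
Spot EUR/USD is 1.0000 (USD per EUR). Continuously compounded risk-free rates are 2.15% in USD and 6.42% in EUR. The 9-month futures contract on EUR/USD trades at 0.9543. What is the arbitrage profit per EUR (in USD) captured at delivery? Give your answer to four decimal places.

Fair futures: F* = S·e^(carry·T), with carry = (r_USD − r_EUR) = 0.0215 − 0.0642 = -0.0427
F* = 1.0000 · e^(-0.0427 × 9/12) = 1.0000 · e^-0.032025 = 1.0000 × 0.968482 = 0.9685
Market 0.9543 < fair 0.9685: forward underpriced → reverse cash-and-carry (short spot, go long the forward).
At maturity, profit = |F_mkt − F*| = |0.9543 − 0.9685| = 0.0142 per EUR (in USD)

0.0142 per EUR (in USD)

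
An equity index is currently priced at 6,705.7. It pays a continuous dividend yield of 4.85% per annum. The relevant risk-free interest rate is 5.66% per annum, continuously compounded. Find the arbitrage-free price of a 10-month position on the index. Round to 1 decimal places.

6,751.1

F = S·e^((r − q)T) = 6705.7 · e^((0.0566 − 0.0485) × 10/12)
= 6705.7 · e^0.006750 = 6705.7 × 1.006773
F = 6,751.1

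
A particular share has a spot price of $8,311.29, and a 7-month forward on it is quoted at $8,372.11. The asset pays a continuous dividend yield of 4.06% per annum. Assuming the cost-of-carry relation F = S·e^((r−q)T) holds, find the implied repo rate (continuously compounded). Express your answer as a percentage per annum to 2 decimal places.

5.31%

From F = S·e^((r−q)T): (r − q) = ln(F/S)/T
ln(8372.11/8311.29) = ln(1.007318) = 0.007291
(r − q) = 0.007291 / (7/12) = 0.012499
r = ln(F/S)/T + q = 0.012499 + 0.0406 = 0.053099
r = 5.31%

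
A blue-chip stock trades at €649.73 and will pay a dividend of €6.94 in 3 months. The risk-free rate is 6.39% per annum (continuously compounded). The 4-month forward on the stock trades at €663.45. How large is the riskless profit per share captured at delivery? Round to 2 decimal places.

€6.71 per share

PV(dividends) I = 6.94·e^(−0.0639·3/12) = 6.8300
Fair forward F* = (S − I)·e^(rT) = (649.73 − 6.8300)·e^0.021300 = 642.9000 × 1.021528 = 656.7404
Market €663.45 > fair 656.7404: forward overpriced → cash-and-carry (borrow at r, buy the stock and collect the dividends, short the forward).
Profit at T = |F_mkt − F*| = |663.45 − 656.7404| = €6.71 per share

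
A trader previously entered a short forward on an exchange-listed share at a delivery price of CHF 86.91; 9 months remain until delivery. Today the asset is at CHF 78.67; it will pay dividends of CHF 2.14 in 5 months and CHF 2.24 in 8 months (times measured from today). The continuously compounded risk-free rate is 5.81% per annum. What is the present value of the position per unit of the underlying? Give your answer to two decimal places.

CHF 8.78

PV(remaining dividends) I = 2.14·e^(−0.0581·5/12) + 2.24·e^(−0.0581·8/12) = 4.2437
Current forward F = (S − I)·e^(rT) = (78.67 − 4.2437)·e^(0.0581·9/12) = 74.4263 × 1.044538 = 77.7411
Value (long) = (F − K)·e^(−rT) = (77.7411 − 86.91) × 0.957361 = -8.7779
Short position value = −(long value) = CHF 8.78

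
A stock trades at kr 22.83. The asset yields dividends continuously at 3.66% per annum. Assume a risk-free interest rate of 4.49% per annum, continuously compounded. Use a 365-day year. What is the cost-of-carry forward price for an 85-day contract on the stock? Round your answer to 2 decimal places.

F = S·e^((r − q)T) = 22.83 · e^((0.0449 − 0.0366) × 85/365)
= 22.83 · e^0.001933 = 22.83 × 1.001935
F = kr 22.87

kr 22.87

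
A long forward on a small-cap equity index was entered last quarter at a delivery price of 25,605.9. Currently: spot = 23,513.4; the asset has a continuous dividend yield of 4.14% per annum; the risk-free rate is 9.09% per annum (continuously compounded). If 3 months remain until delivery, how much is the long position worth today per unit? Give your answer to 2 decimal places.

Current fair forward for the remaining 3 months: F = S·e^((r − q)·T), (r − q) = 0.0909 − 0.0414 = 0.0495
F = 23513.4 · e^(0.0495 × 3/12) = 23513.4 × 1.01245189 = 23806.1863
Value of long forward = (F − K)·e^(−rT) = (23806.1863 − 25605.9) · e^(−0.0909·3/12)
= -1799.7137 × 0.97753127 = -1759.28

-1759.28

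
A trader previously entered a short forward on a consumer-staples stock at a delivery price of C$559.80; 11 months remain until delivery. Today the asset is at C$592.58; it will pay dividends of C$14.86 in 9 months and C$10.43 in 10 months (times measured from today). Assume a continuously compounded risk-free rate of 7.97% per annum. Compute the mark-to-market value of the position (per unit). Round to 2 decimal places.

PV(remaining dividends) I = 14.86·e^(−0.0797·9/12) + 10.43·e^(−0.0797·10/12) = 23.7575
Current forward F = (S − I)·e^(rT) = (592.58 − 23.7575)·e^(0.0797·11/12) = 568.8225 × 1.075793 = 611.9353
Value (long) = (F − K)·e^(−rT) = (611.9353 − 559.80) × 0.929547 = 48.4622
Short position value = −(long value) = -C$48.46

-C$48.46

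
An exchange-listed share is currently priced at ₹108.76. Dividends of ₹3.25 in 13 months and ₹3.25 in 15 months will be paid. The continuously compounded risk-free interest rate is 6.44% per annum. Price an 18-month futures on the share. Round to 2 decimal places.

₹113.15

PV(dividends) I = 3.25·e^(−0.0644·13/12) + 3.25·e^(−0.0644·15/12)
I = 3.0310 + 2.9986 = 6.0296
F = (S − I)·e^(rT) = (108.76 − 6.0296) · e^(0.0644·18/12)
= 102.7304 · e^0.096600 = 102.7304 × 1.101420 = ₹113.15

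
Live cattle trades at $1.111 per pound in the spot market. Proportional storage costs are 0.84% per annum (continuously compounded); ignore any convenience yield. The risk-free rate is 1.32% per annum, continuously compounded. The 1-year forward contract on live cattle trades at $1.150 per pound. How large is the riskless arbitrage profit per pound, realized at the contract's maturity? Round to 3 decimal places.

$0.015 per pound

Fair forward: F* = S·e^(carry·T), with carry = (r + u) = 0.0132 + 0.0084 = 0.0216
F* = 1.111 · e^(0.0216 × 12/12) = 1.111 · e^0.021600 = 1.111 × 1.021835 = $1.1353
Market $1.150 > fair $1.1353: forward overpriced → cash-and-carry (buy spot, short the forward).
At maturity, profit = |F_mkt − F*| = |1.150 − 1.1353| = $0.015 per pound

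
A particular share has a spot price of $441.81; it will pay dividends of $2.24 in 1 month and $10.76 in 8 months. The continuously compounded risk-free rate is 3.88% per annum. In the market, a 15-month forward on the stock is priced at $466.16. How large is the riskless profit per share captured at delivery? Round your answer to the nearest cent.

$15.74 per share

PV(dividends) I = 2.24·e^(−0.0388·1/12) + 10.76·e^(−0.0388·8/12) = 12.7180
Fair forward F* = (S − I)·e^(rT) = (441.81 − 12.7180)·e^0.048500 = 429.0920 × 1.049695 = 450.4157
Market $466.16 > fair 450.4157: forward overpriced → cash-and-carry (borrow at r, buy the stock and collect the dividends, short the forward).
Profit at T = |F_mkt − F*| = |466.16 − 450.4157| = $15.74 per share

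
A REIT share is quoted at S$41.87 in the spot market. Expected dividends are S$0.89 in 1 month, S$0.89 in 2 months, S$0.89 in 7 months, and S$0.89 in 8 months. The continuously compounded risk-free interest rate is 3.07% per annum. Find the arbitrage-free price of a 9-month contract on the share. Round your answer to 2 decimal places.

S$39.24

PV(dividends) I = 0.89·e^(−0.0307·1/12) + 0.89·e^(−0.0307·2/12) + 0.89·e^(−0.0307·7/12) + 0.89·e^(−0.0307·8/12)
I = 0.8877 + 0.8855 + 0.8742 + 0.8720 = 3.5194
F = (S − I)·e^(rT) = (41.87 − 3.5194) · e^(0.0307·9/12)
= 38.3506 · e^0.023025 = 38.3506 × 1.023292 = S$39.24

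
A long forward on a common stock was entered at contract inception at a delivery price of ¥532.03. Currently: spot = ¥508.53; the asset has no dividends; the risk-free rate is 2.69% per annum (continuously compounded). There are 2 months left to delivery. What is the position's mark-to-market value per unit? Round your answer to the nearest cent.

-¥21.12

Current fair forward for the remaining 2 months: F = S·e^(r·T), r = 0.0269
F = 508.53 · e^(0.0269 × 2/12) = 508.53 × 1.004493 = 510.8148
Value of long forward = (F − K)·e^(−rT) = (510.8148 − 532.03) · e^(−0.0269·2/12)
= -21.2152 × 0.995527 = -21.12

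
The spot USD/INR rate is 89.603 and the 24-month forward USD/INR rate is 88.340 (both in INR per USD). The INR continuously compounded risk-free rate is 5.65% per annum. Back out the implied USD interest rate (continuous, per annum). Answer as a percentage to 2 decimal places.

6.36%

F = S·e^((r_INR − r_USD)T) ⇒ r_USD = r_INR − ln(F/S)/T
ln(88.340/89.603) = -0.014196; /(24/12) = -0.007098
r_USD = 0.0565 + 0.007098 = 0.063598
r_USD = 6.36%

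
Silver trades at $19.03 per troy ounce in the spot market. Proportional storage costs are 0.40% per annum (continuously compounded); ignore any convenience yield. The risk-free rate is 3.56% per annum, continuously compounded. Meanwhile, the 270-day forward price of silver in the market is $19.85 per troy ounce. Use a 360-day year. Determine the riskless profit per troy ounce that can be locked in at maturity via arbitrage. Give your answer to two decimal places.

Fair forward: F* = S·e^(carry·T), with carry = (r + u) = 0.0356 + 0.0040 = 0.0396
F* = 19.03 · e^(0.0396 × 270/360) = 19.03 · e^0.029700 = 19.03 × 1.030145 = $19.6037
Market $19.85 > fair $19.6037: forward overpriced → cash-and-carry (buy spot, short the forward).
At maturity, profit = |F_mkt − F*| = |19.85 − 19.6037| = $0.25 per troy ounce

$0.25 per troy ounce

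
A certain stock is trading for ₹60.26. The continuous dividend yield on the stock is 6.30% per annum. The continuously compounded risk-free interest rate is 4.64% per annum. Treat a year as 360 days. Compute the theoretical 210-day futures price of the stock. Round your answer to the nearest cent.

₹59.68

F = S·e^((r − q)T) = 60.26 · e^((0.0464 − 0.0630) × 210/360)
= 60.26 · e^-0.009683 = 60.26 × 0.990364
F = ₹59.68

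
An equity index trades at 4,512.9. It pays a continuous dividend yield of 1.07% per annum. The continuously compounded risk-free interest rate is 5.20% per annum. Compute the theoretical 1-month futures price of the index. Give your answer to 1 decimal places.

4,528.5

F = S·e^((r − q)T) = 4512.9 · e^((0.0520 − 0.0107) × 1/12)
= 4512.9 · e^0.003442 = 4512.9 × 1.003448
F = 4,528.5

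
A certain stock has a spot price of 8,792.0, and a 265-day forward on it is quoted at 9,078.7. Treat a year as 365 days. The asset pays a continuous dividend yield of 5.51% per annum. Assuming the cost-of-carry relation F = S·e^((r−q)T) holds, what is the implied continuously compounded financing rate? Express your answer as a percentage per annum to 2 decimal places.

9.93%

From F = S·e^((r−q)T): (r − q) = ln(F/S)/T
ln(9078.7/8792.0) = ln(1.032609) = 0.032089
(r − q) = 0.032089 / (265/365) = 0.044198
r = ln(F/S)/T + q = 0.044198 + 0.0551 = 0.099298
r = 9.93%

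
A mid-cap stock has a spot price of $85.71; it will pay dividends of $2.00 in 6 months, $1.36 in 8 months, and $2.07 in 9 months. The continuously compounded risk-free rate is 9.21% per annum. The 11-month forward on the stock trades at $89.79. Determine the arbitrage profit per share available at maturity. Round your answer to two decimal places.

$2.10 per share

PV(dividends) I = 2.00·e^(−0.0921·6/12) + 1.36·e^(−0.0921·8/12) + 2.07·e^(−0.0921·9/12) = 5.1208
Fair forward F* = (S − I)·e^(rT) = (85.71 − 5.1208)·e^0.084425 = 80.5892 × 1.088091 = 87.6884
Market $89.79 > fair 87.6884: forward overpriced → cash-and-carry (borrow at r, buy the stock and collect the dividends, short the forward).
Profit at T = |F_mkt − F*| = |89.79 − 87.6884| = $2.10 per share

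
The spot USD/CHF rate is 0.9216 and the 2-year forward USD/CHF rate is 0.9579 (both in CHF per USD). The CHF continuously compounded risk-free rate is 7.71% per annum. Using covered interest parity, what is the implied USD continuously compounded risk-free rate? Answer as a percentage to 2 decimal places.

5.78%

F = S·e^((r_CHF − r_USD)T) ⇒ r_USD = r_CHF − ln(F/S)/T
ln(0.9579/0.9216) = 0.038632; /(2) = 0.019316
r_USD = 0.0771 − 0.019316 = 0.057784
r_USD = 5.78%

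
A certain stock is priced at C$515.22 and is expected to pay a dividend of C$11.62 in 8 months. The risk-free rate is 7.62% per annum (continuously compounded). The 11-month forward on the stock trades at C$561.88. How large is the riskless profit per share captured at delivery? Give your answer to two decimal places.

PV(dividends) I = 11.62·e^(−0.0762·8/12) = 11.0444
Fair forward F* = (S − I)·e^(rT) = (515.22 − 11.0444)·e^0.069850 = 504.1756 × 1.072347 = 540.6512
Market C$561.88 > fair 540.6512: forward overpriced → cash-and-carry (borrow at r, buy the stock and collect the dividends, short the forward).
Profit at T = |F_mkt − F*| = |561.88 − 540.6512| = C$21.23 per share

C$21.23 per share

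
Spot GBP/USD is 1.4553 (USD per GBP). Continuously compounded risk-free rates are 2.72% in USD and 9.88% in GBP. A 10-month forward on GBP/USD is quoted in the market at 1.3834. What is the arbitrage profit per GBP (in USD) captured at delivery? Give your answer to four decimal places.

0.0124 per GBP (in USD)

Fair forward: F* = S·e^(carry·T), with carry = (r_USD − r_GBP) = 0.0272 − 0.0988 = -0.0716
F* = 1.4553 · e^(-0.0716 × 10/12) = 1.4553 · e^-0.059667 = 1.4553 × 0.942078 = 1.3710
Market 1.3834 > fair 1.3710: forward overpriced → cash-and-carry (buy spot, short the forward).
At maturity, profit = |F_mkt − F*| = |1.3834 − 1.3710| = 0.0124 per GBP (in USD)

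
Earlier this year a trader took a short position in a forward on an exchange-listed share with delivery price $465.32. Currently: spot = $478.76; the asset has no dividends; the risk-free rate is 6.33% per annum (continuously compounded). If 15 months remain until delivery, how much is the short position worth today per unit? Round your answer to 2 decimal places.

-$48.84

Current fair forward for the remaining 15 months: F = S·e^(r·T), r = 0.0633
F = 478.76 · e^(0.0633 × 15/12) = 478.76 × 1.082340 = 518.1811
Value of long forward = (F − K)·e^(−rT) = (518.1811 − 465.32) · e^(−0.0633·15/12)
= 52.8611 × 0.923924 = 48.84
Short position value = −(long value) = -$48.84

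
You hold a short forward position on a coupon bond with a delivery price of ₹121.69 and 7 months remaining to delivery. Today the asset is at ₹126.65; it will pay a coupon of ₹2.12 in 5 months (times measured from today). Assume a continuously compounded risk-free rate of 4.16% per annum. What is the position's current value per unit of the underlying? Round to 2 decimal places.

-₹5.79

PV(remaining coupons) I = 2.12·e^(−0.0416·5/12) = 2.0836
Current forward F = (S − I)·e^(rT) = (126.65 − 2.0836)·e^(0.0416·7/12) = 124.5664 × 1.024563 = 127.6261
Value (long) = (F − K)·e^(−rT) = (127.6261 − 121.69) × 0.976025 = 5.7938
Short position value = −(long value) = -₹5.79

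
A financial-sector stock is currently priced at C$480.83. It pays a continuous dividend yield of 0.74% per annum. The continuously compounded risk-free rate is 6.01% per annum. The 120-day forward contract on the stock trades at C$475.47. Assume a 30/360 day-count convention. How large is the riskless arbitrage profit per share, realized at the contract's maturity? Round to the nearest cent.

C$13.88 per share

Fair forward: F* = S·e^(carry·T), with carry = (r − q) = 0.0601 − 0.0074 = 0.0527
F* = 480.83 · e^(0.0527 × 120/360) = 480.83 · e^0.017567 = 480.83 × 1.017722 = C$489.3513
Market C$475.47 < fair C$489.3513: forward underpriced → reverse cash-and-carry (short spot, go long the forward).
At maturity, profit = |F_mkt − F*| = |475.47 − 489.3513| = C$13.88 per share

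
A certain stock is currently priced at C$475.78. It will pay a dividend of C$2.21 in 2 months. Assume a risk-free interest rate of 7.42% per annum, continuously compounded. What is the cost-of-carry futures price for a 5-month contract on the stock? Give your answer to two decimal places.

PV(dividends) I = 2.21·e^(−0.0742·2/12)
I = 2.1828
F = (S − I)·e^(rT) = (475.78 − 2.1828) · e^(0.0742·5/12)
= 473.5972 · e^0.030917 = 473.5972 × 1.031400 = C$488.47

C$488.47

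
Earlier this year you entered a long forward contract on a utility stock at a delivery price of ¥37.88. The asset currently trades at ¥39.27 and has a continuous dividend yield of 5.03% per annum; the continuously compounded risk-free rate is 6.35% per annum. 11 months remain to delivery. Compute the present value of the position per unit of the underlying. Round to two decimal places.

Current fair forward for the remaining 11 months: F = S·e^((r − q)·T), (r − q) = 0.0635 − 0.0503 = 0.0132
F = 39.27 · e^(0.0132 × 11/12) = 39.27 × 1.012174 = 39.7481
Value of long forward = (F − K)·e^(−rT) = (39.7481 − 37.88) · e^(−0.0635·11/12)
= 1.8681 × 0.943453 = 1.76

¥1.76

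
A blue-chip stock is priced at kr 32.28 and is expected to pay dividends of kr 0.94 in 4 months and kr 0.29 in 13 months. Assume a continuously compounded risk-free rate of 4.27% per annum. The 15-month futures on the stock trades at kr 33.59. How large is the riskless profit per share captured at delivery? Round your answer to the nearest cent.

kr 0.81 per share

PV(dividends) I = 0.94·e^(−0.0427·4/12) + 0.29·e^(−0.0427·13/12) = 1.2036
Fair futures F* = (S − I)·e^(rT) = (32.28 − 1.2036)·e^0.053375 = 31.0764 × 1.054825 = 32.7802
Market kr 33.59 > fair 32.7802: forward overpriced → cash-and-carry (borrow at r, buy the stock and collect the dividends, short the forward).
Profit at T = |F_mkt − F*| = |33.59 − 32.7802| = kr 0.81 per share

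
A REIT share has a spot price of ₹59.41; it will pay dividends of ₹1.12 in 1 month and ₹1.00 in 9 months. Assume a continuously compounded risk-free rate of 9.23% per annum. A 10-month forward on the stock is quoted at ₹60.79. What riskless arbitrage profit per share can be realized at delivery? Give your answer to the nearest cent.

₹1.16 per share

PV(dividends) I = 1.12·e^(−0.0923·1/12) + 1.00·e^(−0.0923·9/12) = 2.0445
Fair forward F* = (S − I)·e^(rT) = (59.41 − 2.0445)·e^0.076917 = 57.3655 × 1.079952 = 61.9520
Market ₹60.79 < fair 61.9520: forward underpriced → reverse cash-and-carry (short the stock, invest proceeds at r, pay the dividends, go long the forward).
Profit at T = |F_mkt − F*| = |60.79 − 61.9520| = ₹1.16 per share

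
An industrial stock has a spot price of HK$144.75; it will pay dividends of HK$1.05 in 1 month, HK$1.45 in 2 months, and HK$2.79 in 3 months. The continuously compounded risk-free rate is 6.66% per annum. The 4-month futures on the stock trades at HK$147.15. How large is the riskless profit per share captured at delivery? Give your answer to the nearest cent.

PV(dividends) I = 1.05·e^(−0.0666·1/12) + 1.45·e^(−0.0666·2/12) + 2.79·e^(−0.0666·3/12) = 5.2221
Fair futures F* = (S − I)·e^(rT) = (144.75 − 5.2221)·e^0.022200 = 139.5279 × 1.022448 = 142.6600
Market HK$147.15 > fair 142.6600: forward overpriced → cash-and-carry (borrow at r, buy the stock and collect the dividends, short the forward).
Profit at T = |F_mkt − F*| = |147.15 − 142.6600| = HK$4.49 per share

HK$4.49 per share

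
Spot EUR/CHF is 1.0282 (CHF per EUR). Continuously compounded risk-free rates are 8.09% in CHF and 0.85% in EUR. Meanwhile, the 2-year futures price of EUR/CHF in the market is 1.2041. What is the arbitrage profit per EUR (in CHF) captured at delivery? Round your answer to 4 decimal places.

Fair futures: F* = S·e^(carry·T), with carry = (r_CHF − r_EUR) = 0.0809 − 0.0085 = 0.0724
F* = 1.0282 · e^(0.0724 × 2) = 1.0282 · e^0.144800 = 1.0282 × 1.155808 = 1.1884
Market 1.2041 > fair 1.1884: forward overpriced → cash-and-carry (buy spot, short the forward).
At maturity, profit = |F_mkt − F*| = |1.2041 − 1.1884| = 0.0157 per EUR (in CHF)

0.0157 per EUR (in CHF)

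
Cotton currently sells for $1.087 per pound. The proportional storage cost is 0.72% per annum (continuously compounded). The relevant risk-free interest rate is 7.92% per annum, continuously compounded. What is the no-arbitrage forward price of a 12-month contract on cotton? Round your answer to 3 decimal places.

$1.185 per pound

Net carry = r + u − y = 0.0792 + 0.0072 − 0.0000 = 0.0864
F = S·e^((r+u−y)T) = 1.087 · e^(0.0864 × 12/12) = 1.087 · e^0.086400
= 1.087 × 1.090242 = $1.185 per pound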